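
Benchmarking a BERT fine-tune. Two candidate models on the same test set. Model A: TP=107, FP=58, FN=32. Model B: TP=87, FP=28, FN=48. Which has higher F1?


Model A: P=107/165=0.6485, R=107/139=0.7698, F1=2PR/(P+R)=2TP/(2TP+FP+FN)=214/304=0.7039
Model B: P=87/115=0.7565, R=87/135=0.6444, F1=2PR/(P+R)=2TP/(2TP+FP+FN)=174/250=0.696
0.7039 > 0.696 → Model A

Model A


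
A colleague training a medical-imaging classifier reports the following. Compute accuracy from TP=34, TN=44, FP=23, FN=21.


Accuracy = (TP+TN)/(TP+TN+FP+FN)
= (34+44)/(122)
= 78/122 = 63.93%

63.93%


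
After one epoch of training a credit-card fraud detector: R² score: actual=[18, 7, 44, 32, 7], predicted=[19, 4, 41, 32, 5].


ȳ = 21.6
SS_res = Σ(y-ŷ)² = 23
SS_tot = Σ(y-ȳ)² = 1049.2
R² = 1 - SS_res/SS_tot = 1 - 0.0219 = 0.9781

0.9781


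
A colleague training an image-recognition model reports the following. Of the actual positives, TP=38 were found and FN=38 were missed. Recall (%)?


Recall = TP/(TP+FN)
= 38/(38+38)
= 38/76 = 50.0%

50.0%


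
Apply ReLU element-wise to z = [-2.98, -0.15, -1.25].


ReLU(-2.98) = max(0, -2.98) = 0.0
ReLU(-0.15) = max(0, -0.15) = 0.0
ReLU(-1.25) = max(0, -1.25) = 0.0
result = [0.0, 0.0, 0.0]

[0.0, 0.0, 0.0]


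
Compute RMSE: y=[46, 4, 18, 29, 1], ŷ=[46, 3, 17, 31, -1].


MSE = 10/5 = 2
RMSE = √(10/5) = 1.4142

1.4142


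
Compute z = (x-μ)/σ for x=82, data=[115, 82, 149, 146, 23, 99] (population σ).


μ = 102.3333, σ = 42.746
z = (82 - 102.3333)/42.746 = -0.4757

-0.4757


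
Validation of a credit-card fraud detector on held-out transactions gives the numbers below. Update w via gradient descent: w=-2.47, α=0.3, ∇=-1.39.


w_new = w - α·∇
= -2.47 - 0.3·-1.39
= -2.47 + 0.417
= -2.053

-2.053


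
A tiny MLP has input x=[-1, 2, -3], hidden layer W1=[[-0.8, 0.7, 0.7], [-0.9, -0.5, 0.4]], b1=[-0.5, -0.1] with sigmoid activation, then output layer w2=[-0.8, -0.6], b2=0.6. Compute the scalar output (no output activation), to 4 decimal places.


z1[0] = (-0.8)·(-1) + (0.7)·(2) + (0.7)·(-3) - 0.5 = -0.4
z1[1] = (-0.9)·(-1) + (-0.5)·(2) + (0.4)·(-3) - 0.1 = -1.4
h = sigmoid(z1) = [0.4013, 0.1978]
output = (-0.8)·(0.4013) + (-0.6)·(0.1978) + 0.6 = 0.1603

0.1603


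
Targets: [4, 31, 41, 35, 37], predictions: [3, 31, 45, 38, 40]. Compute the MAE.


Absolute errors: |4-3|=1, |31-31|=0, |41-45|=4, |35-38|=3, |37-40|=3
Sum = 11
MAE = 11/5 = 11/5

11/5


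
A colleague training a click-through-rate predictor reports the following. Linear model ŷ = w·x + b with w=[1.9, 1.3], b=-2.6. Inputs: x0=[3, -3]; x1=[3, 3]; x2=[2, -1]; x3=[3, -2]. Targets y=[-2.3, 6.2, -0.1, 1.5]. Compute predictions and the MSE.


ŷ0 = (1.9)·(3) + (1.3)·(-3) - 2.6 = -0.8
ŷ1 = (1.9)·(3) + (1.3)·(3) - 2.6 = 7.0
ŷ2 = (1.9)·(2) + (1.3)·(-1) - 2.6 = -0.1
ŷ3 = (1.9)·(3) + (1.3)·(-2) - 2.6 = 0.5
errors² = [2.25, 0.64, 0.0, 1.0]
MSE = 3.8900/4 = 0.9725

0.9725


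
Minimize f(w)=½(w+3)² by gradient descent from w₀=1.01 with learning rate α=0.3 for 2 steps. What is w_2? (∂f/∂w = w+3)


step 1: grad = 1.01+3 = 4.01; w = 1.01 - 0.3·(4.01) = -0.193
step 2: grad = -0.193+3 = 2.807; w = -0.193 - 0.3·(2.807) = -1.0351

-1.0351


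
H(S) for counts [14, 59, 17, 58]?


Probabilities: [14/148, 59/148, 17/148, 58/148] ≈ [0.0946, 0.3986, 0.1149, 0.3919]
H = -((14/148)·log₂(14/148) + (59/148)·log₂(59/148) + (17/148)·log₂(17/148) + (58/148)·log₂(58/148))
  = 1.739 bits

1.739 bits


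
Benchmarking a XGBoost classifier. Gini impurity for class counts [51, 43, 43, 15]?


Probabilities: [51/152, 43/152, 43/152, 15/152] ≈ [0.3355, 0.2829, 0.2829, 0.0987]
Σpᵢ² = (2601 + 1849 + 1849 + 225)/152² = 6524/23104
Gini = 1 - Σpᵢ² = 1 - 6524/23104 = 0.7176

0.7176


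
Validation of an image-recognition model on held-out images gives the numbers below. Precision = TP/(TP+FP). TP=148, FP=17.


Precision = TP/(TP+FP)
= 148/(148+17)
= 148/165 = 89.7%

89.7%


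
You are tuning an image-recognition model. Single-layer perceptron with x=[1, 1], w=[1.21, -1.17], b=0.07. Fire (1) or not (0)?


z = (1)·(1.21) + (1)·(-1.17) + 0.07
  = 0.11
step(z) = 1 (z≥0)

1


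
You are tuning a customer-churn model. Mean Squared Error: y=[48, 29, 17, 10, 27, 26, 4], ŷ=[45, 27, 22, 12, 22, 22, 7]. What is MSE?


Squared errors: (48-45)²=9, (29-27)²=4, (17-22)²=25, (10-12)²=4, (27-22)²=25, (26-22)²=16, (4-7)²=9
Sum = 92
MSE = 92/7 = 92/7

92/7


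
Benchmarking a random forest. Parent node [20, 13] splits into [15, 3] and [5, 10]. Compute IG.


Parent = [20, 13], H_parent = 0.9673
H_left = 0.65 (n=18), H_right = 0.9183 (n=15)
H_children = (18/33)·0.65 + (15/33)·0.9183 = 0.772
IG = 0.9673 - 0.772 = 0.1953

0.1953


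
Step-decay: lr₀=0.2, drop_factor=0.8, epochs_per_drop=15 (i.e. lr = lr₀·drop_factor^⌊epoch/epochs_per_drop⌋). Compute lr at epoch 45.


n_drops = ⌊45/15⌋ = 3
lr = 0.2·0.8^3 = 0.2·0.512 = 0.1024

0.1024


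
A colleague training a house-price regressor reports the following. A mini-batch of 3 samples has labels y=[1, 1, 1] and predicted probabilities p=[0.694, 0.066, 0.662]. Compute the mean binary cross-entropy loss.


L[0] = -ln(0.694) = 0.3653
L[1] = -ln(0.066) = 2.7181
L[2] = -ln(0.662) = 0.4125
mean = (0.3653 + 2.7181 + 0.4125)/3 = 1.1653

1.1653


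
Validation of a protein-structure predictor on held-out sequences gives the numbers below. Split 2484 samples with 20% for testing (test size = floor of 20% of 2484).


Test = ⌊2484·20/100⌋ = 496
Train = 2484 - 496 = 1988

Train: 1988, Test: 496


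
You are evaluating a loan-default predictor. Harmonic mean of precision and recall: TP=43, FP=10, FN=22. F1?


Precision = 43/53 = 0.8113
Recall = 43/65 = 0.6615
F1 = 2·P·R/(P+R) = 2·TP/(2·TP+FP+FN) = 86/(86+10+22) = 86/118 = 0.7288

0.7288


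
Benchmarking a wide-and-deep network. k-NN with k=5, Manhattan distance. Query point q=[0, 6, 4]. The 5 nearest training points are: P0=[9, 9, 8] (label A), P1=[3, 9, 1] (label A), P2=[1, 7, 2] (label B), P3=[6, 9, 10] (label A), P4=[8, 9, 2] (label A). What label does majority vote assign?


d(q,P0) = 16  (label A)
d(q,P1) = 9  (label A)
d(q,P2) = 4  (label B)
d(q,P3) = 15  (label A)
d(q,P4) = 13  (label A)
Votes: A=4, B=1
Majority → A

A


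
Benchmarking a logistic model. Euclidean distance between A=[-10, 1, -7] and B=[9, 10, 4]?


d = √((-10-9)² + (1-10)² + (-7-4)²)
  = √(361 + 81 + 121)
  = √563 = 23.7276

23.7276


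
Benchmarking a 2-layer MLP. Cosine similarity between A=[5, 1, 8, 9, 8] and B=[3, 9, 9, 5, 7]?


A·B = 5·3 + 1·9 + 8·9 + 9·5 + 8·7 = 197
‖A‖ = √235 = 15.3297, ‖B‖ = √245 = 15.6525
cos = 197/(√235·√245) = 197/√57575 = 0.821

0.821


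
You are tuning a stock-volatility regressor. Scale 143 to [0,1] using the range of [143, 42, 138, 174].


min=42, max=174
(143-42)/(174-42) = 101/132 = 0.7652

0.7652


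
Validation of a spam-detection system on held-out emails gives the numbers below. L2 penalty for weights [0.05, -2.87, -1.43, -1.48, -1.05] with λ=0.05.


‖w‖₂² = (0.05)² + (-2.87)² + (-1.43)² + (-1.48)² + (-1.05)²
     = 0.0025 + 8.2369 + 2.0449 + 2.1904 + 1.1025
     = 13.5772
λ·‖w‖₂² = 0.05·13.5772 = 0.67886

0.67886


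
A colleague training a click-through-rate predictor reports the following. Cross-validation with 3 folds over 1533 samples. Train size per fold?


Fold size = 1533/3 = 511
Training per fold = 1533 - 511 = 1022

1022


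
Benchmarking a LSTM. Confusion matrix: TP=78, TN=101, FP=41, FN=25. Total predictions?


Total = TP + TN + FP + FN
= 78 + 101 + 41 + 25
= 245
(Predicted positive: 119, predicted negative: 126)

245


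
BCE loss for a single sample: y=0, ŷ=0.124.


BCE = -[y·ln(p) + (1-y)·ln(1-p)]
= -0 - 1·ln(1-0.124)
= -ln(0.876) = 0.1324

0.1324


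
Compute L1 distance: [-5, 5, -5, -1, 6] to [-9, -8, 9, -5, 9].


d = |-5+ 9| + |5+ 8| + |-5-9| + |-1+ 5| + |6-9|
  = 4 + 13 + 14 + 4 + 3
  = 38

38


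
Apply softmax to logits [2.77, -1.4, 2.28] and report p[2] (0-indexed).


Exponentials: e^2.77=15.9586, e^-1.4=0.2466, e^2.28=9.7767
Sum = 25.9819
Softmax = [0.6142, 0.0095, 0.3763]
p[2] = 9.7767/25.9819 = 0.3763

0.3763


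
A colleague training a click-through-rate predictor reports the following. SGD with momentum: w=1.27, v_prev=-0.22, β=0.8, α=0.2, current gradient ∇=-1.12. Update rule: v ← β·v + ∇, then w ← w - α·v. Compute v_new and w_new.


v_new = 0.8·-0.22 - 1.12 = -0.176 - 1.12 = -1.296
w_new = 1.27 - 0.2·-1.296 = 1.27 + 0.2592 = 1.5292

v_new=-1.296, w_new=1.5292


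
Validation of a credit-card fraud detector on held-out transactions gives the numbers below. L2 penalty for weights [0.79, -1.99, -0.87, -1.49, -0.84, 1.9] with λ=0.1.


‖w‖₂² = (0.79)² + (-1.99)² + (-0.87)² + (-1.49)² + (-0.84)² + (1.9)²
     = 0.6241 + 3.9601 + 0.7569 + 2.2201 + 0.7056 + 3.61
     = 11.8768
λ·‖w‖₂² = 0.1·11.8768 = 1.18768

1.18768


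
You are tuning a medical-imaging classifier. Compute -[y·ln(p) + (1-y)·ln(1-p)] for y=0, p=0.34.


BCE = -[y·ln(p) + (1-y)·ln(1-p)]
= -0 - 1·ln(1-0.34)
= -ln(0.66) = 0.4155

0.4155


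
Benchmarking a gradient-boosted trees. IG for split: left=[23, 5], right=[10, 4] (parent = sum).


Parent = [33, 9], H_parent = 0.7496
H_left = 0.6769 (n=28), H_right = 0.8631 (n=14)
H_children = (28/42)·0.6769 + (14/42)·0.8631 = 0.739
IG = 0.7496 - 0.739 = 0.0106

0.0106


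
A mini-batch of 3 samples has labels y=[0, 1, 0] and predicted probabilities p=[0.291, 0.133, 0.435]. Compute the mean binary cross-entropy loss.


L[0] = -ln(1-0.291) = -ln(0.709) = 0.3439
L[1] = -ln(0.133) = 2.0174
L[2] = -ln(1-0.435) = -ln(0.565) = 0.5709
mean = (0.3439 + 2.0174 + 0.5709)/3 = 0.9774

0.9774


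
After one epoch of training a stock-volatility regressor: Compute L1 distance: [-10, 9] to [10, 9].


d = |-10-10| + |9-9|
  = 20 + 0
  = 20

20


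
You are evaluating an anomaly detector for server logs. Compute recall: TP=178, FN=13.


Recall = TP/(TP+FN)
= 178/(178+13)
= 178/191 = 93.19%

93.19%


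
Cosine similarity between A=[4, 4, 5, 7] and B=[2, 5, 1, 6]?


A·B = 4·2 + 4·5 + 5·1 + 7·6 = 75
‖A‖ = √106 = 10.2956, ‖B‖ = √66 = 8.124
cos = 75/(√106·√66) = 75/√6996 = 0.8967

0.8967


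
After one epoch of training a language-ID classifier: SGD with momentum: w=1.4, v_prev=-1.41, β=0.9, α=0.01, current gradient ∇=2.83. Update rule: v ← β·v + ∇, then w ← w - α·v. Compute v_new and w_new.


v_new = 0.9·-1.41 + 2.83 = -1.269 + 2.83 = 1.561
w_new = 1.4 - 0.01·1.561 = 1.4 - 0.01561 = 1.38439

v_new=1.561, w_new=1.38439


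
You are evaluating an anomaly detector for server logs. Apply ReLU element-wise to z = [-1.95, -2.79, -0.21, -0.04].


ReLU(-1.95) = max(0, -1.95) = 0.0
ReLU(-2.79) = max(0, -2.79) = 0.0
ReLU(-0.21) = max(0, -0.21) = 0.0
ReLU(-0.04) = max(0, -0.04) = 0.0
result = [0.0, 0.0, 0.0, 0.0]

[0.0, 0.0, 0.0, 0.0]


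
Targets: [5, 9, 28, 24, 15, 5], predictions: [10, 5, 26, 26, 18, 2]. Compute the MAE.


Absolute errors: |5-10|=5, |9-5|=4, |28-26|=2, |24-26|=2, |15-18|=3, |5-2|=3
Sum = 19
MAE = 19/6 = 19/6

19/6


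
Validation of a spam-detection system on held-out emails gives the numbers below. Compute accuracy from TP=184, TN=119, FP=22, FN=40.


Accuracy = (TP+TN)/(TP+TN+FP+FN)
= (184+119)/(365)
= 303/365 = 83.01%

83.01%


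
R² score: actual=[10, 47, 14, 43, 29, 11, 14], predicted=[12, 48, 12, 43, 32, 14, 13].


ȳ = 24
SS_res = Σ(y-ŷ)² = 28
SS_tot = Σ(y-ȳ)² = 1480
R² = 1 - SS_res/SS_tot = 1 - 0.0189 = 0.9811

0.9811


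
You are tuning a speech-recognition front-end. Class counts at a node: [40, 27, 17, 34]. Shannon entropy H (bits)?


Probabilities: [40/118, 27/118, 17/118, 34/118] ≈ [0.339, 0.2288, 0.1441, 0.2881]
H = -((40/118)·log₂(40/118) + (27/118)·log₂(27/118) + (17/118)·log₂(17/118) + (34/118)·log₂(34/118))
  = 1.9359 bits

1.9359 bits


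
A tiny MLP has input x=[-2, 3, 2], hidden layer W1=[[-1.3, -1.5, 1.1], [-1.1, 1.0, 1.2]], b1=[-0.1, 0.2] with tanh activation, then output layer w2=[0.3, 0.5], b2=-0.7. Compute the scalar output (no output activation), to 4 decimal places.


z1[0] = (-1.3)·(-2) + (-1.5)·(3) + (1.1)·(2) - 0.1 = 0.2
z1[1] = (-1.1)·(-2) + (1.0)·(3) + (1.2)·(2) + 0.2 = 7.8
h = tanh(z1) = [0.1974, 1.0]
output = (0.3)·(0.1974) + (0.5)·(1.0) - 0.7 = -0.1408

-0.1408


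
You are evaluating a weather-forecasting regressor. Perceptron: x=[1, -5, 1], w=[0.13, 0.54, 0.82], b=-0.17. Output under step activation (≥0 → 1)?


z = (1)·(0.13) + (-5)·(0.54) + (1)·(0.82) - 0.17
  = -1.92
step(z) = 0 (z<0)

0


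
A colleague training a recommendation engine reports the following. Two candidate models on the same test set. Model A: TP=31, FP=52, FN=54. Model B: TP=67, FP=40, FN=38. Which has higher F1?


Model A: P=31/83=0.3735, R=31/85=0.3647, F1=2PR/(P+R)=2TP/(2TP+FP+FN)=62/168=0.369
Model B: P=67/107=0.6262, R=67/105=0.6381, F1=2PR/(P+R)=2TP/(2TP+FP+FN)=134/212=0.6321
0.369 < 0.6321 → Model B

Model B


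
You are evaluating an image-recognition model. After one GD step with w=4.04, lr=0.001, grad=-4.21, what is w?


w_new = w - α·∇
= 4.04 - 0.001·-4.21
= 4.04 + 0.00421
= 4.04421

4.04421


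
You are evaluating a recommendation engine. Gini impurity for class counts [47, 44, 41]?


Probabilities: [47/132, 44/132, 41/132] ≈ [0.3561, 0.3333, 0.3106]
Σpᵢ² = (2209 + 1936 + 1681)/132² = 5826/17424
Gini = 1 - Σpᵢ² = 1 - 5826/17424 = 0.6656

0.6656


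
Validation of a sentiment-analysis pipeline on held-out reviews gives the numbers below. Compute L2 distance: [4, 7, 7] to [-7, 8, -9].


d = √((4+ 7)² + (7-8)² + (7+ 9)²)
  = √(121 + 1 + 256)
  = √378 = 19.4422

19.4422


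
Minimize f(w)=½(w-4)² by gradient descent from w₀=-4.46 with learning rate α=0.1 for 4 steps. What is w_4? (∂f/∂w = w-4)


step 1: grad = -4.46-4 = -8.46; w = -4.46 - 0.1·(-8.46) = -3.614
step 2: grad = -3.614-4 = -7.614; w = -3.614 - 0.1·(-7.614) = -2.8526
step 3: grad = -2.8526-4 = -6.8526; w = -2.8526 - 0.1·(-6.8526) = -2.16734
step 4: grad = -2.16734-4 = -6.16734; w = -2.16734 - 0.1·(-6.16734) = -1.550606

-1.550606


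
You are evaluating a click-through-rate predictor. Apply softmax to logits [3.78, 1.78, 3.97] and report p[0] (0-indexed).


Exponentials: e^3.78=43.816, e^1.78=5.9299, e^3.97=52.9845
Sum = 102.7304
Softmax = [0.4265, 0.0577, 0.5158]
p[0] = 43.816/102.7304 = 0.4265

0.4265


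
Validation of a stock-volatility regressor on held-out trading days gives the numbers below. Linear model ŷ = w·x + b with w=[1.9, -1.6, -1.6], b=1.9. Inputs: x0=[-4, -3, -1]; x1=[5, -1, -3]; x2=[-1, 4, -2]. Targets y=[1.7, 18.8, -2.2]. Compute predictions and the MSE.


ŷ0 = (1.9)·(-4) + (-1.6)·(-3) + (-1.6)·(-1) + 1.9 = 0.7
ŷ1 = (1.9)·(5) + (-1.6)·(-1) + (-1.6)·(-3) + 1.9 = 17.8
ŷ2 = (1.9)·(-1) + (-1.6)·(4) + (-1.6)·(-2) + 1.9 = -3.2
errors² = [1.0, 1.0, 1.0]
MSE = 3.0000/3 = 1.0

1.0


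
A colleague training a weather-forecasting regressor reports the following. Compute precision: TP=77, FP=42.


Precision = TP/(TP+FP)
= 77/(77+42)
= 77/119 = 64.71%

64.71%


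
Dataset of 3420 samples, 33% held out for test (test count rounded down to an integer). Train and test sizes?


Test = ⌊3420·33/100⌋ = 1128
Train = 3420 - 1128 = 2292

Train: 2292, Test: 1128


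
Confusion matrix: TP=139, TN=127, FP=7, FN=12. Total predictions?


Total = TP + TN + FP + FN
= 139 + 127 + 7 + 12
= 285
(Predicted positive: 146, predicted negative: 139)

285


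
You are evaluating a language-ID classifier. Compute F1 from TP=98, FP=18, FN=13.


Precision = 98/116 = 0.8448
Recall = 98/111 = 0.8829
F1 = 2·P·R/(P+R) = 2·TP/(2·TP+FP+FN) = 196/(196+18+13) = 196/227 = 0.8634

0.8634


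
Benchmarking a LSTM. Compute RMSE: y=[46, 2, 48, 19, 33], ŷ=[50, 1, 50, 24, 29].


MSE = 62/5 = 12.4
RMSE = √(62/5) = 3.5214

3.5214


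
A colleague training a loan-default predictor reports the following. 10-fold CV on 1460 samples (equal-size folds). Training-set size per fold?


Fold size = 1460/10 = 146
Training per fold = 1460 - 146 = 1314

1314


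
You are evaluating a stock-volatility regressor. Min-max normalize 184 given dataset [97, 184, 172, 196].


min=97, max=196
(184-97)/(196-97) = 87/99 = 0.8788

0.8788


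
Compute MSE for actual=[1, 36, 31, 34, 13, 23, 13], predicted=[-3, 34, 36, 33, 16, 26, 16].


Squared errors: (1+ 3)²=16, (36-34)²=4, (31-36)²=25, (34-33)²=1, (13-16)²=9, (23-26)²=9, (13-16)²=9
Sum = 73
MSE = 73/7 = 73/7

73/7


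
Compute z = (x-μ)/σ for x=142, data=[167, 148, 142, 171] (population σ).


μ = 157, σ = 12.2678
z = (142 - 157)/12.2678 = -1.2227

-1.2227


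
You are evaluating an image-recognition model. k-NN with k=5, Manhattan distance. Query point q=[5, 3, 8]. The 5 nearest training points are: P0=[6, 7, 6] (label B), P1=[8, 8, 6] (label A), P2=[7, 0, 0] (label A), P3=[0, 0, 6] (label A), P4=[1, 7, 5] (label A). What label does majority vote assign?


d(q,P0) = 7  (label B)
d(q,P1) = 10  (label A)
d(q,P2) = 13  (label A)
d(q,P3) = 10  (label A)
d(q,P4) = 11  (label A)
Votes: A=4, B=1
Majority → A

A


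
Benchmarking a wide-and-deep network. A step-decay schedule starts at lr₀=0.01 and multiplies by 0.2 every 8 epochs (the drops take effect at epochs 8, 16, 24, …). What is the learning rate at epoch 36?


n_drops = ⌊36/8⌋ = 4
lr = 0.01·0.2^4 = 0.01·0.0016 = 0.000016

0.000016


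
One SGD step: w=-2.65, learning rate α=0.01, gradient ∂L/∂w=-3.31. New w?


w_new = w - α·∇
= -2.65 - 0.01·-3.31
= -2.65 + 0.0331
= -2.6169

-2.6169


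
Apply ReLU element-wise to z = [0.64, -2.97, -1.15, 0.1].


ReLU(0.64) = max(0, 0.64) = 0.64
ReLU(-2.97) = max(0, -2.97) = 0.0
ReLU(-1.15) = max(0, -1.15) = 0.0
ReLU(0.1) = max(0, 0.1) = 0.1
result = [0.64, 0.0, 0.0, 0.1]

[0.64, 0.0, 0.0, 0.1]


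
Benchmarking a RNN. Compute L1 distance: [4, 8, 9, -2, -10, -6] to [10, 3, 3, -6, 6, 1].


d = |4-10| + |8-3| + |9-3| + |-2+ 6| + |-10-6| + |-6-1|
  = 6 + 5 + 6 + 4 + 16 + 7
  = 44

44


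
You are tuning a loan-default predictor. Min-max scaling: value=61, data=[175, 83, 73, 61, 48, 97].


min=48, max=175
(61-48)/(175-48) = 13/127 = 0.1024

0.1024


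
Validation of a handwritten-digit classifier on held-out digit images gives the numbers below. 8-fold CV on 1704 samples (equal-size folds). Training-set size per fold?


Fold size = 1704/8 = 213
Training per fold = 1704 - 213 = 1491

1491


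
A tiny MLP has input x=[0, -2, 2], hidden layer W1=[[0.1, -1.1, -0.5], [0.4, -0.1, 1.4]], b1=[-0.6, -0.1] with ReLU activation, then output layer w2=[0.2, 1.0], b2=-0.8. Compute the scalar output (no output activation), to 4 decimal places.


z1[0] = (0.1)·(0) + (-1.1)·(-2) + (-0.5)·(2) - 0.6 = 0.6
z1[1] = (0.4)·(0) + (-0.1)·(-2) + (1.4)·(2) - 0.1 = 2.9
h = ReLU(z1) = [0.6, 2.9]
output = (0.2)·(0.6) + (1.0)·(2.9) - 0.8 = 2.22

2.22


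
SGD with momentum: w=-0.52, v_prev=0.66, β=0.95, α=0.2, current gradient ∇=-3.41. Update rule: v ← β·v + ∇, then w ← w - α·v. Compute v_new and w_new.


v_new = 0.95·0.66 - 3.41 = 0.627 - 3.41 = -2.783
w_new = -0.52 - 0.2·-2.783 = -0.52 + 0.5566 = 0.0366

v_new=-2.783, w_new=0.0366


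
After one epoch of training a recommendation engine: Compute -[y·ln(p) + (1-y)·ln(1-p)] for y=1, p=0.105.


BCE = -[y·ln(p) + (1-y)·ln(1-p)]
= -1·ln(0.105) - 0
= -ln(0.105) = 2.2538

2.2538


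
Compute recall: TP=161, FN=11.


Recall = TP/(TP+FN)
= 161/(161+11)
= 161/172 = 93.6%

93.6%


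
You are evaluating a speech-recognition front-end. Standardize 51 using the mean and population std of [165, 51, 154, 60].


μ = 107.5, σ = 52.2422
z = (51 - 107.5)/52.2422 = -1.0815

-1.0815


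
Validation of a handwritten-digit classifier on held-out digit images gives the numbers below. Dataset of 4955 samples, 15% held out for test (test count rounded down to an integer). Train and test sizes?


Test = ⌊4955·15/100⌋ = 743
Train = 4955 - 743 = 4212

Train: 4212, Test: 743


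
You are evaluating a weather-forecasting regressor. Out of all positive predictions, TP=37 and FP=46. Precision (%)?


Precision = TP/(TP+FP)
= 37/(37+46)
= 37/83 = 44.58%

44.58%


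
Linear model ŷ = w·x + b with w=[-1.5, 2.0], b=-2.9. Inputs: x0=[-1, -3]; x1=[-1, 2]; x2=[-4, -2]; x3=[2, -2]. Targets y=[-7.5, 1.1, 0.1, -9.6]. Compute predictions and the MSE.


ŷ0 = (-1.5)·(-1) + (2.0)·(-3) - 2.9 = -7.4
ŷ1 = (-1.5)·(-1) + (2.0)·(2) - 2.9 = 2.6
ŷ2 = (-1.5)·(-4) + (2.0)·(-2) - 2.9 = -0.9
ŷ3 = (-1.5)·(2) + (2.0)·(-2) - 2.9 = -9.9
errors² = [0.01, 2.25, 1.0, 0.09]
MSE = 3.3500/4 = 0.8375

0.8375


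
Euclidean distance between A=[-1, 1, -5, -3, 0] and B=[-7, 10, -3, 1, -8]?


d = √((-1+ 7)² + (1-10)² + (-5+ 3)² + (-3-1)² + (0+ 8)²)
  = √(36 + 81 + 4 + 16 + 64)
  = √201 = 14.1774

14.1774


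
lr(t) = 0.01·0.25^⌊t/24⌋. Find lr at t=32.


n_drops = ⌊32/24⌋ = 1
lr = 0.01·0.25^1 = 0.01·0.25 = 0.0025

0.0025


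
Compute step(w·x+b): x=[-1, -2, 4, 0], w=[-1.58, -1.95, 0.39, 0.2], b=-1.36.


z = (-1)·(-1.58) + (-2)·(-1.95) + (4)·(0.39) + (0)·(0.2) - 1.36
  = 5.68
step(z) = 1 (z≥0)

1


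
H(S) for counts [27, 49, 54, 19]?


Probabilities: [27/149, 49/149, 54/149, 19/149] ≈ [0.1812, 0.3289, 0.3624, 0.1275]
H = -((27/149)·log₂(27/149) + (49/149)·log₂(49/149) + (54/149)·log₂(54/149) + (19/149)·log₂(19/149))
  = 1.8838 bits

1.8838 bits


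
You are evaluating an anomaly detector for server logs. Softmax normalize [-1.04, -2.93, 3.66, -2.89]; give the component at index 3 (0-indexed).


Exponentials: e^-1.04=0.3535, e^-2.93=0.0534, e^3.66=38.8613, e^-2.89=0.0556
Sum = 39.3238
Softmax = [0.009, 0.0014, 0.9882, 0.0014]
p[3] = 0.0556/39.3238 = 0.0014

0.0014


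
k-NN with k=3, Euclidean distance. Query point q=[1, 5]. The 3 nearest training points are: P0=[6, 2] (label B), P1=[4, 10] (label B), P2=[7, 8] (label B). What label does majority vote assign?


d(q,P0) = 5.831  (label B)
d(q,P1) = 5.831  (label B)
d(q,P2) = 6.7082  (label B)
Votes: A=0, B=3
Majority → B

B


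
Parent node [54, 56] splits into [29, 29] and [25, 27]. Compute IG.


Parent = [54, 56], H_parent = 0.9998
H_left = 1 (n=58), H_right = 0.9989 (n=52)
H_children = (58/110)·1 + (52/110)·0.9989 = 0.9995
IG = 0.9998 - 0.9995 = 0.0003

0.0003


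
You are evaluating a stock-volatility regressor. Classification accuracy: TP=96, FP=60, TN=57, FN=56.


Accuracy = (TP+TN)/(TP+TN+FP+FN)
= (96+57)/(269)
= 153/269 = 56.88%

56.88%


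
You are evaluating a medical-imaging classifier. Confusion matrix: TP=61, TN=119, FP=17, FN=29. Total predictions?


Total = TP + TN + FP + FN
= 61 + 119 + 17 + 29
= 226
(Predicted positive: 78, predicted negative: 148)

226


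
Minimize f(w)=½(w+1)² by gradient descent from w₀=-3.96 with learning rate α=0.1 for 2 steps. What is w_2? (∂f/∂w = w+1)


step 1: grad = -3.96+1 = -2.96; w = -3.96 - 0.1·(-2.96) = -3.664
step 2: grad = -3.664+1 = -2.664; w = -3.664 - 0.1·(-2.664) = -3.3976

-3.3976


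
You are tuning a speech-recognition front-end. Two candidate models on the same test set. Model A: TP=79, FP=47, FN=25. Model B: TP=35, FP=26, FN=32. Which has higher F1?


Model A: P=79/126=0.627, R=79/104=0.7596, F1=2PR/(P+R)=2TP/(2TP+FP+FN)=158/230=0.687
Model B: P=35/61=0.5738, R=35/67=0.5224, F1=2PR/(P+R)=2TP/(2TP+FP+FN)=70/128=0.5469
0.687 > 0.5469 → Model A

Model A


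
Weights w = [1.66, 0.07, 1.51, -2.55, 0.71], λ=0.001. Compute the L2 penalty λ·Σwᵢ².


‖w‖₂² = (1.66)² + (0.07)² + (1.51)² + (-2.55)² + (0.71)²
     = 2.7556 + 0.0049 + 2.2801 + 6.5025 + 0.5041
     = 12.0472
λ·‖w‖₂² = 0.001·12.0472 = 0.012047

0.012047


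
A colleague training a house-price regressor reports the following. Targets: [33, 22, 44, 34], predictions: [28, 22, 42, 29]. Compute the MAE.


Absolute errors: |33-28|=5, |22-22|=0, |44-42|=2, |34-29|=5
Sum = 12
MAE = 12/4 = 3

3


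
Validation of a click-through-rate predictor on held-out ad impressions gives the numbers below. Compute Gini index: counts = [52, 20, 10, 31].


Probabilities: [52/113, 20/113, 10/113, 31/113] ≈ [0.4602, 0.177, 0.0885, 0.2743]
Σpᵢ² = (2704 + 400 + 100 + 961)/113² = 4165/12769
Gini = 1 - Σpᵢ² = 1 - 4165/12769 = 0.6738

0.6738


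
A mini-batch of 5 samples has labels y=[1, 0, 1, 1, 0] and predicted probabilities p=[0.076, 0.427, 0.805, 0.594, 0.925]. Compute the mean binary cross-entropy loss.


L[0] = -ln(0.076) = 2.577
L[1] = -ln(1-0.427) = -ln(0.573) = 0.5569
L[2] = -ln(0.805) = 0.2169
L[3] = -ln(0.594) = 0.5209
L[4] = -ln(1-0.925) = -ln(0.075) = 2.5903
mean = (2.577 + 0.5569 + 0.2169 + 0.5209 + 2.5903)/5 = 1.2924

1.2924


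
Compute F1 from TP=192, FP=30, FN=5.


Precision = 192/222 = 0.8649
Recall = 192/197 = 0.9746
F1 = 2·P·R/(P+R) = 2·TP/(2·TP+FP+FN) = 384/(384+30+5) = 384/419 = 0.9165

0.9165


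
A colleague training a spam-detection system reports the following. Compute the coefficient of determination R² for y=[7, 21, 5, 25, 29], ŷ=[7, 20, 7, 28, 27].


ȳ = 17.4
SS_res = Σ(y-ŷ)² = 18
SS_tot = Σ(y-ȳ)² = 467.2
R² = 1 - SS_res/SS_tot = 1 - 0.0385 = 0.9615

0.9615


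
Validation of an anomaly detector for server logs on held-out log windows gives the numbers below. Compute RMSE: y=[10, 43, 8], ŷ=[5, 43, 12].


MSE = 41/3 = 13.6667
RMSE = √(41/3) = 3.6968

3.6968


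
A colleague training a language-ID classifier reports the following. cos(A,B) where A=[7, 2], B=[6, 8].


A·B = 7·6 + 2·8 = 58
‖A‖ = √53 = 7.2801, ‖B‖ = √100 = 10
cos = 58/(√53·√100) = 58/√5300 = 0.7967

0.7967


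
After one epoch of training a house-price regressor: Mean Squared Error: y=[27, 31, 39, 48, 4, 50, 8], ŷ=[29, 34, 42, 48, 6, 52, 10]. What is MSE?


Squared errors: (27-29)²=4, (31-34)²=9, (39-42)²=9, (48-48)²=0, (4-6)²=4, (50-52)²=4, (8-10)²=4
Sum = 34
MSE = 34/7 = 34/7

34/7


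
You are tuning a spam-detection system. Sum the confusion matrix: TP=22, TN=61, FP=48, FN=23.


Total = TP + TN + FP + FN
= 22 + 61 + 48 + 23
= 154
(Predicted positive: 70, predicted negative: 84)

154


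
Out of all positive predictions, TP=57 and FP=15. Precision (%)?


Precision = TP/(TP+FP)
= 57/(57+15)
= 57/72 = 79.17%

79.17%


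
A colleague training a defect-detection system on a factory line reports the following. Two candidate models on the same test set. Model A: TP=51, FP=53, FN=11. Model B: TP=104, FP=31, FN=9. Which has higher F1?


Model A: P=51/104=0.4904, R=51/62=0.8226, F1=2PR/(P+R)=2TP/(2TP+FP+FN)=102/166=0.6145
Model B: P=104/135=0.7704, R=104/113=0.9204, F1=2PR/(P+R)=2TP/(2TP+FP+FN)=208/248=0.8387
0.6145 < 0.8387 → Model B

Model B


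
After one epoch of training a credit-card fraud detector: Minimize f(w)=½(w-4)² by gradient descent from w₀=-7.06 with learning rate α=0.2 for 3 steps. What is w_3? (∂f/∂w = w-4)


step 1: grad = -7.06-4 = -11.06; w = -7.06 - 0.2·(-11.06) = -4.848
step 2: grad = -4.848-4 = -8.848; w = -4.848 - 0.2·(-8.848) = -3.0784
step 3: grad = -3.0784-4 = -7.0784; w = -3.0784 - 0.2·(-7.0784) = -1.66272

-1.66272


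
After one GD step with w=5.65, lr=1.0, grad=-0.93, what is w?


w_new = w - α·∇
= 5.65 - 1.0·-0.93
= 5.65 + 0.93
= 6.58

6.58


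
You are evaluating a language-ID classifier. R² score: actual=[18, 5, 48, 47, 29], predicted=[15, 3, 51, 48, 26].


ȳ = 29.4
SS_res = Σ(y-ŷ)² = 32
SS_tot = Σ(y-ȳ)² = 1381.2
R² = 1 - SS_res/SS_tot = 1 - 0.0232 = 0.9768

0.9768


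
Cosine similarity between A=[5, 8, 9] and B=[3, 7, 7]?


A·B = 5·3 + 8·7 + 9·7 = 134
‖A‖ = √170 = 13.0384, ‖B‖ = √107 = 10.3441
cos = 134/(√170·√107) = 134/√18190 = 0.9935

0.9935


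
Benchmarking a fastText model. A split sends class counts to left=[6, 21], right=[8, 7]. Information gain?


Parent = [14, 28], H_parent = 0.9183
H_left = 0.7642 (n=27), H_right = 0.9968 (n=15)
H_children = (27/42)·0.7642 + (15/42)·0.9968 = 0.8473
IG = 0.9183 - 0.8473 = 0.071

0.071


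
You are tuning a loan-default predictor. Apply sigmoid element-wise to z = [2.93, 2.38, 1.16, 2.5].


σ(2.93) = 1/(1+e^-2.93) = 0.9493
σ(2.38) = 1/(1+e^-2.38) = 0.9153
σ(1.16) = 1/(1+e^-1.16) = 0.7613
σ(2.5) = 1/(1+e^-2.5) = 0.9241
result = [0.9493, 0.9153, 0.7613, 0.9241]

[0.9493, 0.9153, 0.7613, 0.9241]


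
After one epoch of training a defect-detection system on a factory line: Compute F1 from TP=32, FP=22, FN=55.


Precision = 32/54 = 0.5926
Recall = 32/87 = 0.3678
F1 = 2·P·R/(P+R) = 2·TP/(2·TP+FP+FN) = 64/(64+22+55) = 64/141 = 0.4539

0.4539


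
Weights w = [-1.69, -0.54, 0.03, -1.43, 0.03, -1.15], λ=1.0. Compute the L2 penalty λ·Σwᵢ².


‖w‖₂² = (-1.69)² + (-0.54)² + (0.03)² + (-1.43)² + (0.03)² + (-1.15)²
     = 2.8561 + 0.2916 + 0.0009 + 2.0449 + 0.0009 + 1.3225
     = 6.5169
λ·‖w‖₂² = 1.0·6.5169 = 6.5169

6.5169


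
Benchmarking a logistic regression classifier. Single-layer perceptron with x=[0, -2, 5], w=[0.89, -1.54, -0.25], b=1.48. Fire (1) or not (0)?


z = (0)·(0.89) + (-2)·(-1.54) + (5)·(-0.25) + 1.48
  = 3.31
step(z) = 1 (z≥0)

1


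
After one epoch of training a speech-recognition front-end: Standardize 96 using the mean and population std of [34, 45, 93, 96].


μ = 67, σ = 27.7939
z = (96 - 67)/27.7939 = 1.0434

1.0434


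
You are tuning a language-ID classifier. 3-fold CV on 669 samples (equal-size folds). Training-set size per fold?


Fold size = 669/3 = 223
Training per fold = 669 - 223 = 446

446


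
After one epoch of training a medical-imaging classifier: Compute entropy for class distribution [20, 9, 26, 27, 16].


Probabilities: [20/98, 9/98, 26/98, 27/98, 16/98] ≈ [0.2041, 0.0918, 0.2653, 0.2755, 0.1633]
H = -((20/98)·log₂(20/98) + (9/98)·log₂(9/98) + (26/98)·log₂(26/98) + (27/98)·log₂(27/98) + (16/98)·log₂(16/98))
  = 2.2314 bits

2.2314 bits


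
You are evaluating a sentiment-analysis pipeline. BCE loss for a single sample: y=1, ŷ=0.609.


BCE = -[y·ln(p) + (1-y)·ln(1-p)]
= -1·ln(0.609) - 0
= -ln(0.609) = 0.4959

0.4959


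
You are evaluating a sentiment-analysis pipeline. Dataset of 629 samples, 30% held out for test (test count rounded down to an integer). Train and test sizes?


Test = ⌊629·30/100⌋ = 188
Train = 629 - 188 = 441

Train: 441, Test: 188


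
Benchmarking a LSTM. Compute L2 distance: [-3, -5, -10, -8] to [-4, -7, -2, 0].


d = √((-3+ 4)² + (-5+ 7)² + (-10+ 2)² + (-8-0)²)
  = √(1 + 4 + 64 + 64)
  = √133 = 11.5326

11.5326


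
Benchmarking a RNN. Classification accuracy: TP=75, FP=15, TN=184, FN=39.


Accuracy = (TP+TN)/(TP+TN+FP+FN)
= (75+184)/(313)
= 259/313 = 82.75%

82.75%


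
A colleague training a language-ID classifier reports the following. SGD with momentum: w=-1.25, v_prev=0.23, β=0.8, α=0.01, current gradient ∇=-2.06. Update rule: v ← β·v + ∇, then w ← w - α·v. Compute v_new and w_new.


v_new = 0.8·0.23 - 2.06 = 0.184 - 2.06 = -1.876
w_new = -1.25 - 0.01·-1.876 = -1.25 + 0.01876 = -1.23124

v_new=-1.876, w_new=-1.23124


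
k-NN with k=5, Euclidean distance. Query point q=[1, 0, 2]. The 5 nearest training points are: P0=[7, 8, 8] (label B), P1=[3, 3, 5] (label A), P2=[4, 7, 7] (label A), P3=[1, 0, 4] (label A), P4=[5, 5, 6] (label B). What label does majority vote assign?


d(q,P0) = 11.6619  (label B)
d(q,P1) = 4.6904  (label A)
d(q,P2) = 9.1104  (label A)
d(q,P3) = 2.0  (label A)
d(q,P4) = 7.5498  (label B)
Votes: A=3, B=2
Majority → A

A


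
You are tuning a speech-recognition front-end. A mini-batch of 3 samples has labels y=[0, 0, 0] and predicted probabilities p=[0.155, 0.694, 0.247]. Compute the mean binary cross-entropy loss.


L[0] = -ln(1-0.155) = -ln(0.845) = 0.1684
L[1] = -ln(1-0.694) = -ln(0.306) = 1.1842
L[2] = -ln(1-0.247) = -ln(0.753) = 0.2837
mean = (0.1684 + 1.1842 + 0.2837)/3 = 0.5454

0.5454


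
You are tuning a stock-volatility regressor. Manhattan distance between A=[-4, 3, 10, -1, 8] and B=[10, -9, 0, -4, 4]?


d = |-4-10| + |3+ 9| + |10-0| + |-1+ 4| + |8-4|
  = 14 + 12 + 10 + 3 + 4
  = 43

43


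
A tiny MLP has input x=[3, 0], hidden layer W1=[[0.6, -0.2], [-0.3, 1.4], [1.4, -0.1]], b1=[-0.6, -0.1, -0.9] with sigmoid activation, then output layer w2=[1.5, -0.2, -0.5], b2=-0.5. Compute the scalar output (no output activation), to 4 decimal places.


z1[0] = (0.6)·(3) + (-0.2)·(0) - 0.6 = 1.2
z1[1] = (-0.3)·(3) + (1.4)·(0) - 0.1 = -1.0
z1[2] = (1.4)·(3) + (-0.1)·(0) - 0.9 = 3.3
h = sigmoid(z1) = [0.7685, 0.2689, 0.9644]
output = (1.5)·(0.7685) + (-0.2)·(0.2689) + (-0.5)·(0.9644) - 0.5 = 0.1168

0.1168


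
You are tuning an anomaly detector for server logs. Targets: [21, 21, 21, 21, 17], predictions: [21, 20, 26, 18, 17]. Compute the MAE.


Absolute errors: |21-21|=0, |21-20|=1, |21-26|=5, |21-18|=3, |17-17|=0
Sum = 9
MAE = 9/5 = 9/5

9/5


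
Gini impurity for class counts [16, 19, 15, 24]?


Probabilities: [16/74, 19/74, 15/74, 24/74] ≈ [0.2162, 0.2568, 0.2027, 0.3243]
Σpᵢ² = (256 + 361 + 225 + 576)/74² = 1418/5476
Gini = 1 - Σpᵢ² = 1 - 1418/5476 = 0.7411

0.7411


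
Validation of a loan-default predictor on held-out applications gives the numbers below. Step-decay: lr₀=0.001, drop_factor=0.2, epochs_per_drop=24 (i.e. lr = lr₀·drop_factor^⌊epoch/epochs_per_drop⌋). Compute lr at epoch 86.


n_drops = ⌊86/24⌋ = 3
lr = 0.001·0.2^3 = 0.001·0.008 = 0.000008

0.000008


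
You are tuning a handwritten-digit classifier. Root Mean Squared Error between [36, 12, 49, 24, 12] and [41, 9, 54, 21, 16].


MSE = 84/5 = 16.8
RMSE = √(84/5) = 4.0988

4.0988


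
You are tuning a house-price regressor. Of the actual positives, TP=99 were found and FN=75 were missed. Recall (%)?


Recall = TP/(TP+FN)
= 99/(99+75)
= 99/174 = 56.9%

56.9%


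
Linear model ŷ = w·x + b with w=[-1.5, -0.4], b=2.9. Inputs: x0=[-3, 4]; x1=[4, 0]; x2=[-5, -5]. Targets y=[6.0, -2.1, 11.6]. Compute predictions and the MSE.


ŷ0 = (-1.5)·(-3) + (-0.4)·(4) + 2.9 = 5.8
ŷ1 = (-1.5)·(4) + (-0.4)·(0) + 2.9 = -3.1
ŷ2 = (-1.5)·(-5) + (-0.4)·(-5) + 2.9 = 12.4
errors² = [0.04, 1.0, 0.64]
MSE = 1.6800/3 = 0.56

0.56


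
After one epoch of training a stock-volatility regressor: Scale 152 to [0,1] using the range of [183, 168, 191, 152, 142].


min=142, max=191
(152-142)/(191-142) = 10/49 = 0.2041

0.2041


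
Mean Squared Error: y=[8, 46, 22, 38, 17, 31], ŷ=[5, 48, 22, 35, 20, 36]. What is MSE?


Squared errors: (8-5)²=9, (46-48)²=4, (22-22)²=0, (38-35)²=9, (17-20)²=9, (31-36)²=25
Sum = 56
MSE = 56/6 = 28/3

28/3


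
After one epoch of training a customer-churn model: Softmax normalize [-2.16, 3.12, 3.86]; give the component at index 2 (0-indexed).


Exponentials: e^-2.16=0.1153, e^3.12=22.6464, e^3.86=47.4654
Sum = 70.2271
Softmax = [0.0016, 0.3225, 0.6759]
p[2] = 47.4654/70.2271 = 0.6759

0.6759


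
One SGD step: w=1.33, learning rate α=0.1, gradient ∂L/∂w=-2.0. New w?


w_new = w - α·∇
= 1.33 - 0.1·-2.0
= 1.33 + 0.2
= 1.53

1.53


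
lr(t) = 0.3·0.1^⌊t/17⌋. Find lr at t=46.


n_drops = ⌊46/17⌋ = 2
lr = 0.3·0.1^2 = 0.3·0.01 = 0.003

0.003


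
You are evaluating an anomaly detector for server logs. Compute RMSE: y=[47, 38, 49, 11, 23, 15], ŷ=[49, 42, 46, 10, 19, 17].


MSE = 50/6 = 8.3333
RMSE = √(50/6) = 2.8868

2.8868


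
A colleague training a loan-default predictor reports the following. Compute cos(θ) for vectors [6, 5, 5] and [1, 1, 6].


A·B = 6·1 + 5·1 + 5·6 = 41
‖A‖ = √86 = 9.2736, ‖B‖ = √38 = 6.1644
cos = 41/(√86·√38) = 41/√3268 = 0.7172

0.7172


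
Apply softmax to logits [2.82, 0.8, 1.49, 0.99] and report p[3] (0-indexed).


Exponentials: e^2.82=16.7769, e^0.8=2.2255, e^1.49=4.4371, e^0.99=2.6912
Sum = 26.1307
Softmax = [0.642, 0.0852, 0.1698, 0.103]
p[3] = 2.6912/26.1307 = 0.103

0.103


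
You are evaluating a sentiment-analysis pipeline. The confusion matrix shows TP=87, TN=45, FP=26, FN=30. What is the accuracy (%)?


Accuracy = (TP+TN)/(TP+TN+FP+FN)
= (87+45)/(188)
= 132/188 = 70.21%

70.21%


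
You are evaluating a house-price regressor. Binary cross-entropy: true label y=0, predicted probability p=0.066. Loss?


BCE = -[y·ln(p) + (1-y)·ln(1-p)]
= -0 - 1·ln(1-0.066)
= -ln(0.934) = 0.0683

0.0683


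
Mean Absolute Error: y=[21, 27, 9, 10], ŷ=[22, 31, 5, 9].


Absolute errors: |21-22|=1, |27-31|=4, |9-5|=4, |10-9|=1
Sum = 10
MAE = 10/4 = 5/2

5/2


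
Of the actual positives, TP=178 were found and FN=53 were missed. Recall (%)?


Recall = TP/(TP+FN)
= 178/(178+53)
= 178/231 = 77.06%

77.06%


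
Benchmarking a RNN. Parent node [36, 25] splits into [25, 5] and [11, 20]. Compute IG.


Parent = [36, 25], H_parent = 0.9764
H_left = 0.65 (n=30), H_right = 0.9383 (n=31)
H_children = (30/61)·0.65 + (31/61)·0.9383 = 0.7965
IG = 0.9764 - 0.7965 = 0.1799

0.1799


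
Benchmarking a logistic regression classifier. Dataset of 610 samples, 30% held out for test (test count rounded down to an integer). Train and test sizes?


Test = ⌊610·30/100⌋ = 183
Train = 610 - 183 = 427

Train: 427, Test: 183


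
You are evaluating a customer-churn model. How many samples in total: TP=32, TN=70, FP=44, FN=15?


Total = TP + TN + FP + FN
= 32 + 70 + 44 + 15
= 161
(Predicted positive: 76, predicted negative: 85)

161


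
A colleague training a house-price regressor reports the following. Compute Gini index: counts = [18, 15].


Probabilities: [18/33, 15/33] ≈ [0.5455, 0.4545]
Σpᵢ² = (324 + 225)/33² = 549/1089
Gini = 1 - Σpᵢ² = 1 - 549/1089 = 0.4959

0.4959


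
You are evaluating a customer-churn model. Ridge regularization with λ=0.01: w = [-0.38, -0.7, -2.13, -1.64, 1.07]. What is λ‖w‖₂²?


‖w‖₂² = (-0.38)² + (-0.7)² + (-2.13)² + (-1.64)² + (1.07)²
     = 0.1444 + 0.49 + 4.5369 + 2.6896 + 1.1449
     = 9.0058
λ·‖w‖₂² = 0.01·9.0058 = 0.090058

0.090058


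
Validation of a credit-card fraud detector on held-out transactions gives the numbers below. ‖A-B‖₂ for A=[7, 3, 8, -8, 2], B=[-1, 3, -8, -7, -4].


d = √((7+ 1)² + (3-3)² + (8+ 8)² + (-8+ 7)² + (2+ 4)²)
  = √(64 + 0 + 256 + 1 + 36)
  = √357 = 18.8944

18.8944


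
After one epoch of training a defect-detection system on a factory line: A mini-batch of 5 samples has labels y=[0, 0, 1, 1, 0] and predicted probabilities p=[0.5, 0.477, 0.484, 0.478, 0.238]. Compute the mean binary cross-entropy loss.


L[0] = -ln(1-0.5) = -ln(0.5) = 0.6931
L[1] = -ln(1-0.477) = -ln(0.523) = 0.6482
L[2] = -ln(0.484) = 0.7257
L[3] = -ln(0.478) = 0.7381
L[4] = -ln(1-0.238) = -ln(0.762) = 0.2718
mean = (0.6931 + 0.6482 + 0.7257 + 0.7381 + 0.2718)/5 = 0.6154

0.6154


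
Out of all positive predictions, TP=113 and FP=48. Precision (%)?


Precision = TP/(TP+FP)
= 113/(113+48)
= 113/161 = 70.19%

70.19%


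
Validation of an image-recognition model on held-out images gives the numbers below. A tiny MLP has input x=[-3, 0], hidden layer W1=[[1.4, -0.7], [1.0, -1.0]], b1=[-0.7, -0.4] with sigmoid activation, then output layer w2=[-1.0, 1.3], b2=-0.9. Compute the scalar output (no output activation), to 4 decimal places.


z1[0] = (1.4)·(-3) + (-0.7)·(0) - 0.7 = -4.9
z1[1] = (1.0)·(-3) + (-1.0)·(0) - 0.4 = -3.4
h = sigmoid(z1) = [0.0074, 0.0323]
output = (-1.0)·(0.0074) + (1.3)·(0.0323) - 0.9 = -0.8654

-0.8654
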